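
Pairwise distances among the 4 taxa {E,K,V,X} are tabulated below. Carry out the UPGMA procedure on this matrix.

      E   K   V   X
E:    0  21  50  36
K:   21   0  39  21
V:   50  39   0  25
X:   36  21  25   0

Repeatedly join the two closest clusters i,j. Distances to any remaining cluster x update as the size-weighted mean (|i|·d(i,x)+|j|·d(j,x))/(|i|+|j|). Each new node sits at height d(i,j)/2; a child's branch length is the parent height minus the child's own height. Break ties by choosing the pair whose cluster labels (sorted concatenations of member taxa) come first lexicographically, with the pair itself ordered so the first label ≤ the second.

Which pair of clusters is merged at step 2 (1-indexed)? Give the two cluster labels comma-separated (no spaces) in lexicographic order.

V,X

step 1: merge (E,K) at d=21; branch lengths E→21/2, K→21/2; new cluster EK
  updated: d(EK,V)=89/2, d(EK,X)=57/2
step 2: merge (V,X) at d=25; branch lengths V→25/2, X→25/2; new cluster VX
  updated: d(EK,VX)=73/2
step 3: merge (EK,VX) at d=73/2; branch lengths EK→31/4, VX→23/4; new cluster EKVX
final tree: ((E:21/2,K:21/2):31/4,(V:25/2,X:25/2):23/4)
total length: 119/2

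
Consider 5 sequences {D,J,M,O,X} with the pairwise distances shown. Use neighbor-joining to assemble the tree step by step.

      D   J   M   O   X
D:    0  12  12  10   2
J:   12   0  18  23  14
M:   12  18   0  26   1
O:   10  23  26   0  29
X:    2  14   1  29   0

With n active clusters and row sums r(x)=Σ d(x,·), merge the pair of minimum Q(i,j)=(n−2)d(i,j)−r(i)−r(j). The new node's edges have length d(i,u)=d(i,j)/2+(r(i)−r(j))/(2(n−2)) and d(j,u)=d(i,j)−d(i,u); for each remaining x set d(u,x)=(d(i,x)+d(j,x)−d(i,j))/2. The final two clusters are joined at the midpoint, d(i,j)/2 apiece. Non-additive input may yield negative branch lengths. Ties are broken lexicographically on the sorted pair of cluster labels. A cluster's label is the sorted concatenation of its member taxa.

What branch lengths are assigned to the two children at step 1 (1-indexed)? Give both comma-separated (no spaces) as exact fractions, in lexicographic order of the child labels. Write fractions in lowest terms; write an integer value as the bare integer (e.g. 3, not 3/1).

iteration 1: select M,X (d=1, Q=-100); attach at lengths (7/3, -4/3); label the merged cluster MX
  updated: d(D,MX)=13/2, d(J,MX)=31/2, d(MX,O)=27
iteration 2: select D,O (d=10, Q=-137/2); attach at lengths (-23/8, 103/8); label the merged cluster DO
  updated: d(DO,J)=25/2, d(DO,MX)=47/4
iteration 3: select DO,J (d=25/2, Q=-159/4); attach at lengths (35/8, 65/8); label the merged cluster DJO
  updated: d(DJO,MX)=59/8
iteration 4: select DJO,MX (d=59/8); attach at lengths (59/16, 59/16); label the merged cluster DJMOX
final tree: (((D:-23/8,O:103/8):35/8,J:65/8):59/16,(M:7/3,X:-4/3):59/16)
total length: 247/8

7/3,-4/3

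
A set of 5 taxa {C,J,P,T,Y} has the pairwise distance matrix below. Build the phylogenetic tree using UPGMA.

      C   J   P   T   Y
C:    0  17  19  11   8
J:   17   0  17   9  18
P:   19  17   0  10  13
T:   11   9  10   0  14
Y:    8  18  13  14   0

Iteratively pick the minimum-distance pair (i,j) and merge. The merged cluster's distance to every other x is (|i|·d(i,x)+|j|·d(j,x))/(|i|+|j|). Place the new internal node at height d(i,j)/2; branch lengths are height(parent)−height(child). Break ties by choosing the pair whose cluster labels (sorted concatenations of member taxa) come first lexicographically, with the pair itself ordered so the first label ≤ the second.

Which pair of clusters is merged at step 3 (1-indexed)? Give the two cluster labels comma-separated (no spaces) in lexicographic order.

step 1: merge (C,Y) at d=8; branch lengths C→4, Y→4; new cluster CY
  updated: d(CY,J)=35/2, d(CY,P)=16, d(CY,T)=25/2
step 2: merge (J,T) at d=9; branch lengths J→9/2, T→9/2; new cluster JT
  updated: d(CY,JT)=15, d(JT,P)=27/2
step 3: merge (JT,P) at d=27/2; branch lengths JT→9/4, P→27/4; new cluster JPT
  updated: d(CY,JPT)=46/3
step 4: merge (CY,JPT) at d=46/3; branch lengths CY→11/3, JPT→11/12; new cluster CJPTY
final tree: ((C:4,Y:4):11/3,((J:9/2,T:9/2):9/4,P:27/4):11/12)
total length: 367/12

JT,P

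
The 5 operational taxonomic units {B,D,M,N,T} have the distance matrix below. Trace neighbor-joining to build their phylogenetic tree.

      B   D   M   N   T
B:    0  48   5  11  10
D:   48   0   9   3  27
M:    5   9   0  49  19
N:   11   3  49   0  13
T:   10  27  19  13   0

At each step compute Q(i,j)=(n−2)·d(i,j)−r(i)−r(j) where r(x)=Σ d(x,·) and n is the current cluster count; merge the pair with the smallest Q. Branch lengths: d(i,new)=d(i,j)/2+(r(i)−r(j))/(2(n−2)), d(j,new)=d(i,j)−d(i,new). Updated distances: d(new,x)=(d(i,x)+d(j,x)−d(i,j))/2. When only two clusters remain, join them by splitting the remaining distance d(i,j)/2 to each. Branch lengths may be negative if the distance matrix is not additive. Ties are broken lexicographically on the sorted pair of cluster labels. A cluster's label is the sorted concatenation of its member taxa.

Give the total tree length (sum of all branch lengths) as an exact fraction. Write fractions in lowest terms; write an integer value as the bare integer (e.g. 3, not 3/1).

step 1: merge (D,N) at d=3, Q=-154; branch lengths D→10/3, N→-1/3; new cluster DN
  updated: d(B,DN)=28, d(DN,M)=55/2, d(DN,T)=37/2
step 2: merge (B,M) at d=5, Q=-169/2; branch lengths B→3/8, M→37/8; new cluster BM
  updated: d(BM,DN)=101/4, d(BM,T)=12
step 3: merge (BM,DN) at d=101/4, Q=-223/4; branch lengths BM→75/8, DN→127/8; new cluster BDMN
  updated: d(BDMN,T)=21/8
step 4: merge (BDMN,T) at d=21/8; branch lengths BDMN→21/16, T→21/16; new cluster BDMNT
final tree: (((B:3/8,M:37/8):75/8,(D:10/3,N:-1/3):127/8):21/16,T:21/16)
total length: 287/8

287/8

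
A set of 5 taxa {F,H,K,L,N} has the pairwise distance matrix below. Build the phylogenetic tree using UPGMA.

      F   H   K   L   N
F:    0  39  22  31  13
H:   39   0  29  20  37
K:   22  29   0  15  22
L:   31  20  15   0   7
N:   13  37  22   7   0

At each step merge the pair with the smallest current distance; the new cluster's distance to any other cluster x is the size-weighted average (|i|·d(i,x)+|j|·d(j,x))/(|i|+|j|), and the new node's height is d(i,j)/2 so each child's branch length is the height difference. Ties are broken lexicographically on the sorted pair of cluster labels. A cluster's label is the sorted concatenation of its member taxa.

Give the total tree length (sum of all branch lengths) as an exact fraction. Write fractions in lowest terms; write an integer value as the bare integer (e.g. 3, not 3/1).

step 1: merge (L,N) at d=7; branch lengths L→7/2, N→7/2; new cluster LN
  updated: d(F,LN)=22, d(H,LN)=57/2, d(K,LN)=37/2
step 2: merge (K,LN) at d=37/2; branch lengths K→37/4, LN→23/4; new cluster KLN
  updated: d(F,KLN)=22, d(H,KLN)=86/3
step 3: merge (F,KLN) at d=22; branch lengths F→11, KLN→7/4; new cluster FKLN
  updated: d(FKLN,H)=125/4
step 4: merge (FKLN,H) at d=125/4; branch lengths FKLN→37/8, H→125/8; new cluster FHKLN
final tree: ((F:11,(K:37/4,(L:7/2,N:7/2):23/4):7/4):37/8,H:125/8)
total length: 55

55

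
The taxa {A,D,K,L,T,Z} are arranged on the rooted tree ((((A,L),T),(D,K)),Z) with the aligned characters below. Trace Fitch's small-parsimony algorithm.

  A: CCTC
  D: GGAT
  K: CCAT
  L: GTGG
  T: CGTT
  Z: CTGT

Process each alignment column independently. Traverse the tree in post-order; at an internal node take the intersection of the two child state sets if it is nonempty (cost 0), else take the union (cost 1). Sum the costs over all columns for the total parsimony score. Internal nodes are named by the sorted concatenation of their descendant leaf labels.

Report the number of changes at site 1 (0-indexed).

4

AL@0: {C} ∪ {G} = {C,G} (union, +1)
ALT@0: {C,G} ∩ {C} = {C} (intersection, +0)
DK@0: {G} ∪ {C} = {C,G} (union, +1)
ADKLT@0: {C} ∩ {C,G} = {C} (intersection, +0)
ADKLTZ@0: {C} ∩ {C} = {C} (intersection, +0)
AL@1: {C} ∪ {T} = {C,T} (union, +1)
ALT@1: {C,T} ∪ {G} = {C,G,T} (union, +1)
DK@1: {G} ∪ {C} = {C,G} (union, +1)
ADKLT@1: {C,G,T} ∩ {C,G} = {C,G} (intersection, +0)
ADKLTZ@1: {C,G} ∪ {T} = {C,G,T} (union, +1)
AL@2: {T} ∪ {G} = {G,T} (union, +1)
ALT@2: {G,T} ∩ {T} = {T} (intersection, +0)
DK@2: {A} ∩ {A} = {A} (intersection, +0)
ADKLT@2: {T} ∪ {A} = {A,T} (union, +1)
ADKLTZ@2: {A,T} ∪ {G} = {A,G,T} (union, +1)
AL@3: {C} ∪ {G} = {C,G} (union, +1)
ALT@3: {C,G} ∪ {T} = {C,G,T} (union, +1)
DK@3: {T} ∩ {T} = {T} (intersection, +0)
ADKLT@3: {C,G,T} ∩ {T} = {T} (intersection, +0)
ADKLTZ@3: {T} ∩ {T} = {T} (intersection, +0)
per-site changes: [2, 4, 3, 2]; total = 11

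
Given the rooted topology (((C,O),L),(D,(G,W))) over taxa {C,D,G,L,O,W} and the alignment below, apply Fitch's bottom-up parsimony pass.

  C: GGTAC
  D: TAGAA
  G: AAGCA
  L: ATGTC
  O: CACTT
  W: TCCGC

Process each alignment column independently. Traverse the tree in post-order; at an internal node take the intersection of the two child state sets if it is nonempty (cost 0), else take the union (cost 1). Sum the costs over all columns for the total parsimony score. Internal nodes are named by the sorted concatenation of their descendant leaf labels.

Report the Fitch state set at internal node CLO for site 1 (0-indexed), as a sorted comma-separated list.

CO@0: {G} ∪ {C} = {C,G} (union, +1)
CLO@0: {C,G} ∪ {A} = {A,C,G} (union, +1)
GW@0: {A} ∪ {T} = {A,T} (union, +1)
DGW@0: {T} ∩ {A,T} = {T} (intersection, +0)
CDGLOW@0: {A,C,G} ∪ {T} = {A,C,G,T} (union, +1)
CO@1: {G} ∪ {A} = {A,G} (union, +1)
CLO@1: {A,G} ∪ {T} = {A,G,T} (union, +1)
GW@1: {A} ∪ {C} = {A,C} (union, +1)
DGW@1: {A} ∩ {A,C} = {A} (intersection, +0)
CDGLOW@1: {A,G,T} ∩ {A} = {A} (intersection, +0)
CO@2: {T} ∪ {C} = {C,T} (union, +1)
CLO@2: {C,T} ∪ {G} = {C,G,T} (union, +1)
GW@2: {G} ∪ {C} = {C,G} (union, +1)
DGW@2: {G} ∩ {C,G} = {G} (intersection, +0)
CDGLOW@2: {C,G,T} ∩ {G} = {G} (intersection, +0)
CO@3: {A} ∪ {T} = {A,T} (union, +1)
CLO@3: {A,T} ∩ {T} = {T} (intersection, +0)
GW@3: {C} ∪ {G} = {C,G} (union, +1)
DGW@3: {A} ∪ {C,G} = {A,C,G} (union, +1)
CDGLOW@3: {T} ∪ {A,C,G} = {A,C,G,T} (union, +1)
CO@4: {C} ∪ {T} = {C,T} (union, +1)
CLO@4: {C,T} ∩ {C} = {C} (intersection, +0)
GW@4: {A} ∪ {C} = {A,C} (union, +1)
DGW@4: {A} ∩ {A,C} = {A} (intersection, +0)
CDGLOW@4: {C} ∪ {A} = {A,C} (union, +1)
per-site changes: [4, 3, 3, 4, 3]; total = 17

A,G,T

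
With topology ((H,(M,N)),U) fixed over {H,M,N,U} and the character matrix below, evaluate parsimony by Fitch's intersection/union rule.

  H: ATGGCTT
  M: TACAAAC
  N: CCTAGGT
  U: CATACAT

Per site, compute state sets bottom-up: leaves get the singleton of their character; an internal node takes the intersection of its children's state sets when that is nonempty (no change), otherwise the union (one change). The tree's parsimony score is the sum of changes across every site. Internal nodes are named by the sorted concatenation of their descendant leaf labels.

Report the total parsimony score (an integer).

[col 0] MN: children M:{T}, N:{C} ∪→ {C,T}; cost 1
[col 0] HMN: children H:{A}, MN:{C,T} ∪→ {A,C,T}; cost 1
[col 0] HMNU: children HMN:{A,C,T}, U:{C} ∩→ {C}; cost 0
[col 1] MN: children M:{A}, N:{C} ∪→ {A,C}; cost 1
[col 1] HMN: children H:{T}, MN:{A,C} ∪→ {A,C,T}; cost 1
[col 1] HMNU: children HMN:{A,C,T}, U:{A} ∩→ {A}; cost 0
[col 2] MN: children M:{C}, N:{T} ∪→ {C,T}; cost 1
[col 2] HMN: children H:{G}, MN:{C,T} ∪→ {C,G,T}; cost 1
[col 2] HMNU: children HMN:{C,G,T}, U:{T} ∩→ {T}; cost 0
[col 3] MN: children M:{A}, N:{A} ∩→ {A}; cost 0
[col 3] HMN: children H:{G}, MN:{A} ∪→ {A,G}; cost 1
[col 3] HMNU: children HMN:{A,G}, U:{A} ∩→ {A}; cost 0
[col 4] MN: children M:{A}, N:{G} ∪→ {A,G}; cost 1
[col 4] HMN: children H:{C}, MN:{A,G} ∪→ {A,C,G}; cost 1
[col 4] HMNU: children HMN:{A,C,G}, U:{C} ∩→ {C}; cost 0
[col 5] MN: children M:{A}, N:{G} ∪→ {A,G}; cost 1
[col 5] HMN: children H:{T}, MN:{A,G} ∪→ {A,G,T}; cost 1
[col 5] HMNU: children HMN:{A,G,T}, U:{A} ∩→ {A}; cost 0
[col 6] MN: children M:{C}, N:{T} ∪→ {C,T}; cost 1
[col 6] HMN: children H:{T}, MN:{C,T} ∩→ {T}; cost 0
[col 6] HMNU: children HMN:{T}, U:{T} ∩→ {T}; cost 0
per-site changes: [2, 2, 2, 1, 2, 2, 1]; total = 12

12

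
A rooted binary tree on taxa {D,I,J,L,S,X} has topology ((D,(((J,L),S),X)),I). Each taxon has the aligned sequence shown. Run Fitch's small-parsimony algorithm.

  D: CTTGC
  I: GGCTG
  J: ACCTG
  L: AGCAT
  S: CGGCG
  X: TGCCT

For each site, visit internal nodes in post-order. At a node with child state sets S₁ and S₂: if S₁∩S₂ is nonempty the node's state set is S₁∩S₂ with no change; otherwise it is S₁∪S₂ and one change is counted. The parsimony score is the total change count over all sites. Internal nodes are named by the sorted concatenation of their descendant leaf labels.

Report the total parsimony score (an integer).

JL@0: {A} ∩ {A} = {A} (intersection, +0)
JLS@0: {A} ∪ {C} = {A,C} (union, +1)
JLSX@0: {A,C} ∪ {T} = {A,C,T} (union, +1)
DJLSX@0: {C} ∩ {A,C,T} = {C} (intersection, +0)
DIJLSX@0: {C} ∪ {G} = {C,G} (union, +1)
JL@1: {C} ∪ {G} = {C,G} (union, +1)
JLS@1: {C,G} ∩ {G} = {G} (intersection, +0)
JLSX@1: {G} ∩ {G} = {G} (intersection, +0)
DJLSX@1: {T} ∪ {G} = {G,T} (union, +1)
DIJLSX@1: {G,T} ∩ {G} = {G} (intersection, +0)
JL@2: {C} ∩ {C} = {C} (intersection, +0)
JLS@2: {C} ∪ {G} = {C,G} (union, +1)
JLSX@2: {C,G} ∩ {C} = {C} (intersection, +0)
DJLSX@2: {T} ∪ {C} = {C,T} (union, +1)
DIJLSX@2: {C,T} ∩ {C} = {C} (intersection, +0)
JL@3: {T} ∪ {A} = {A,T} (union, +1)
JLS@3: {A,T} ∪ {C} = {A,C,T} (union, +1)
JLSX@3: {A,C,T} ∩ {C} = {C} (intersection, +0)
DJLSX@3: {G} ∪ {C} = {C,G} (union, +1)
DIJLSX@3: {C,G} ∪ {T} = {C,G,T} (union, +1)
JL@4: {G} ∪ {T} = {G,T} (union, +1)
JLS@4: {G,T} ∩ {G} = {G} (intersection, +0)
JLSX@4: {G} ∪ {T} = {G,T} (union, +1)
DJLSX@4: {C} ∪ {G,T} = {C,G,T} (union, +1)
DIJLSX@4: {C,G,T} ∩ {G} = {G} (intersection, +0)
per-site changes: [3, 2, 2, 4, 3]; total = 14

14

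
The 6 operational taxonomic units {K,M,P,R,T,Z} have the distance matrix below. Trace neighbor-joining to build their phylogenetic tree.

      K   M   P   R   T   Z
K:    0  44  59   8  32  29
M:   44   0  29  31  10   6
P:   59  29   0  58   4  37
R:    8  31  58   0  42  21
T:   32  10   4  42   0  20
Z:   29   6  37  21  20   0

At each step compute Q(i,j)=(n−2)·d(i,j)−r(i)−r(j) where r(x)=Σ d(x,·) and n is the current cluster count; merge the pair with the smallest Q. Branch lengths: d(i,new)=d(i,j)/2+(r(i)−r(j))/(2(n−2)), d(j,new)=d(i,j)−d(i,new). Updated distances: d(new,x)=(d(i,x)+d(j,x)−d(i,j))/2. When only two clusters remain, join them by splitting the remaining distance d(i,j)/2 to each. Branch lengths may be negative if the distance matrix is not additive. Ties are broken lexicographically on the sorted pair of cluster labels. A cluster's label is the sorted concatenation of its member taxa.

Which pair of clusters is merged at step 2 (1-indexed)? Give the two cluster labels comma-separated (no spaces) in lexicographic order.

step 1: merge (K,R) at d=8, Q=-300; branch lengths K→11/2, R→5/2; new cluster KR
  updated: d(KR,M)=67/2, d(KR,P)=109/2, d(KR,T)=33, d(KR,Z)=21
step 2: merge (P,T) at d=4, Q=-359/2; branch lengths P→139/12, T→-91/12; new cluster PT
  updated: d(KR,PT)=167/4, d(M,PT)=35/2, d(PT,Z)=53/2
step 3: merge (KR,Z) at d=21, Q=-431/4; branch lengths KR→339/16, Z→-3/16; new cluster KRZ
  updated: d(KRZ,M)=37/4, d(KRZ,PT)=189/8
step 4: merge (KRZ,M) at d=37/4, Q=-403/8; branch lengths KRZ→123/16, M→25/16; new cluster KMRZ
  updated: d(KMRZ,PT)=255/16
step 5: merge (KMRZ,PT) at d=255/16; branch lengths KMRZ→255/32, PT→255/32; new cluster KMPRTZ
final tree: ((((K:11/2,R:5/2):339/16,Z:-3/16):123/16,M:25/16):255/32,(P:139/12,T:-91/12):255/32)
total length: 931/16

P,T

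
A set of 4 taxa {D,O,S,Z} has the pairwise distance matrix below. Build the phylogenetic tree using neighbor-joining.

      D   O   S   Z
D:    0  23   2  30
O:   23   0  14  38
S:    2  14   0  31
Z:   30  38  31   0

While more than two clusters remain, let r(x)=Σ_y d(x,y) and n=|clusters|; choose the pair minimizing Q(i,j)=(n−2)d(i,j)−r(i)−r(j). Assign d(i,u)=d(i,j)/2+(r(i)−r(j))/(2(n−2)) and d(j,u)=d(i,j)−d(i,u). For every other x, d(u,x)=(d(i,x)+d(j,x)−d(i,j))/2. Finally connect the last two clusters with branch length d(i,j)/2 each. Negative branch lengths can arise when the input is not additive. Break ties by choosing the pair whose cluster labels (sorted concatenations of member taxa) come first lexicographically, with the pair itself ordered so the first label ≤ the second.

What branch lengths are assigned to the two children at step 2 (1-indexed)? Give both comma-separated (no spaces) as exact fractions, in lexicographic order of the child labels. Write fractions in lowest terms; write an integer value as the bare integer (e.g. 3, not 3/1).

9/2,13

iteration 1: select D,S (d=2, Q=-98); attach at lengths (3, -1); label the merged cluster DS
  updated: d(DS,O)=35/2, d(DS,Z)=59/2
iteration 2: select DS,O (d=35/2, Q=-85); attach at lengths (9/2, 13); label the merged cluster DOS
  updated: d(DOS,Z)=25
iteration 3: select DOS,Z (d=25); attach at lengths (25/2, 25/2); label the merged cluster DOSZ
final tree: (((D:3,S:-1):9/2,O:13):25/2,Z:25/2)
total length: 89/2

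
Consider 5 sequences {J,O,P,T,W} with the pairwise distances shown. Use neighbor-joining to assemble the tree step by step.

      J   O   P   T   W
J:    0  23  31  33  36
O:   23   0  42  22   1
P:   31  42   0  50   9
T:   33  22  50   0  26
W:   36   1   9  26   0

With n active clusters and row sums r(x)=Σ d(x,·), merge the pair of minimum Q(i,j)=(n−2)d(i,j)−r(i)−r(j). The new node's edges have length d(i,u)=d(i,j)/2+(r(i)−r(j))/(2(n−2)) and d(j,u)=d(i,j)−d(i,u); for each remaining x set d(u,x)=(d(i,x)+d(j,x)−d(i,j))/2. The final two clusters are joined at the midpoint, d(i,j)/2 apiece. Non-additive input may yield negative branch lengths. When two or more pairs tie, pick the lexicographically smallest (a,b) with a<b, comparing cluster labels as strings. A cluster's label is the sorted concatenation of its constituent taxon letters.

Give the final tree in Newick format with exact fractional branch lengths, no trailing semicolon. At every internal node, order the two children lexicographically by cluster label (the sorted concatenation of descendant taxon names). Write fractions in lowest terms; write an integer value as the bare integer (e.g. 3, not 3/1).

1. join P+W (d=9, Q=-177) ⇒ PW; edges |P|=29/2, |W|=-11/2
  updated: d(J,PW)=29, d(O,PW)=17, d(PW,T)=67/2
2. join J+T (d=33, Q=-215/2) ⇒ JT; edges |J|=125/8, |T|=139/8
  updated: d(JT,O)=6, d(JT,PW)=59/4
3. join JT+O (d=6, Q=-151/4) ⇒ JOT; edges |JT|=15/8, |O|=33/8
  updated: d(JOT,PW)=103/8
4. join JOT+PW (d=103/8) ⇒ JOPTW; edges |JOT|=103/16, |PW|=103/16
final tree: (((J:125/8,T:139/8):15/8,O:33/8):103/16,(P:29/2,W:-11/2):103/16)
total length: 487/8

(((J:125/8,T:139/8):15/8,O:33/8):103/16,(P:29/2,W:-11/2):103/16)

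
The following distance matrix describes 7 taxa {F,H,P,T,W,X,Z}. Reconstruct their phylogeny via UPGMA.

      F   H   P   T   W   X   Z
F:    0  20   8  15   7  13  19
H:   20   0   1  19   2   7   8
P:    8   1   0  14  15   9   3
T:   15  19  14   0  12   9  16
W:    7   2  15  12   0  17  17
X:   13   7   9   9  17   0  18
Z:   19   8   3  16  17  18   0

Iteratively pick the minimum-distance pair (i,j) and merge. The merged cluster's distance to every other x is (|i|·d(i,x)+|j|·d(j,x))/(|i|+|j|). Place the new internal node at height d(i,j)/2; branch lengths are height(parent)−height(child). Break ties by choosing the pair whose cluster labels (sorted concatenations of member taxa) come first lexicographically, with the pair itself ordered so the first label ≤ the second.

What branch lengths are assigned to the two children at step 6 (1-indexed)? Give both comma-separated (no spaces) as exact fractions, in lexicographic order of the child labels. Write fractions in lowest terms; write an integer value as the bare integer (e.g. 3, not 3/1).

step 1: merge (H,P) at d=1; branch lengths H→1/2, P→1/2; new cluster HP
  updated: d(F,HP)=14, d(HP,T)=33/2, d(HP,W)=17/2, d(HP,X)=8, d(HP,Z)=11/2
step 2: merge (HP,Z) at d=11/2; branch lengths HP→9/4, Z→11/4; new cluster HPZ
  updated: d(F,HPZ)=47/3, d(HPZ,T)=49/3, d(HPZ,W)=34/3, d(HPZ,X)=34/3
step 3: merge (F,W) at d=7; branch lengths F→7/2, W→7/2; new cluster FW
  updated: d(FW,HPZ)=27/2, d(FW,T)=27/2, d(FW,X)=15
step 4: merge (T,X) at d=9; branch lengths T→9/2, X→9/2; new cluster TX
  updated: d(FW,TX)=57/4, d(HPZ,TX)=83/6
step 5: merge (FW,HPZ) at d=27/2; branch lengths FW→13/4, HPZ→4; new cluster FHPWZ
  updated: d(FHPWZ,TX)=14
step 6: merge (FHPWZ,TX) at d=14; branch lengths FHPWZ→1/4, TX→5/2; new cluster FHPTWXZ
final tree: (((F:7/2,W:7/2):13/4,((H:1/2,P:1/2):9/4,Z:11/4):4):1/4,(T:9/2,X:9/2):5/2)
total length: 32

1/4,5/2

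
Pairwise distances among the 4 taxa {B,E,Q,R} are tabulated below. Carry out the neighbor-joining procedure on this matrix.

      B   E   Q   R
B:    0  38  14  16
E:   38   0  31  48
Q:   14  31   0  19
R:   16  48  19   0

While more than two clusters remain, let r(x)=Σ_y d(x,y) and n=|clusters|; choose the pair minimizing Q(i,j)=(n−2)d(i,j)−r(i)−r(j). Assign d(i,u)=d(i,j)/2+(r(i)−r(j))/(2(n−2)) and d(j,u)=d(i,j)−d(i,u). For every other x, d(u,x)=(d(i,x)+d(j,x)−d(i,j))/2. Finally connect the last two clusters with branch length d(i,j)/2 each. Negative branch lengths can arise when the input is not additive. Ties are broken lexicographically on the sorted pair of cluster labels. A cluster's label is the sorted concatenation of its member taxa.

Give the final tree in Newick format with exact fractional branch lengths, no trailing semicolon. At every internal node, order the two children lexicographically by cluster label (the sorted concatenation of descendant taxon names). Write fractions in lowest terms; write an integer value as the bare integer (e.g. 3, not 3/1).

iteration 1: select B,R (d=16, Q=-119); attach at lengths (17/4, 47/4); label the merged cluster BR
  updated: d(BR,E)=35, d(BR,Q)=17/2
iteration 2: select BR,E (d=35, Q=-149/2); attach at lengths (25/4, 115/4); label the merged cluster BER
  updated: d(BER,Q)=9/4
iteration 3: select BER,Q (d=9/4); attach at lengths (9/8, 9/8); label the merged cluster BEQR
final tree: (((B:17/4,R:47/4):25/4,E:115/4):9/8,Q:9/8)
total length: 213/4

(((B:17/4,R:47/4):25/4,E:115/4):9/8,Q:9/8)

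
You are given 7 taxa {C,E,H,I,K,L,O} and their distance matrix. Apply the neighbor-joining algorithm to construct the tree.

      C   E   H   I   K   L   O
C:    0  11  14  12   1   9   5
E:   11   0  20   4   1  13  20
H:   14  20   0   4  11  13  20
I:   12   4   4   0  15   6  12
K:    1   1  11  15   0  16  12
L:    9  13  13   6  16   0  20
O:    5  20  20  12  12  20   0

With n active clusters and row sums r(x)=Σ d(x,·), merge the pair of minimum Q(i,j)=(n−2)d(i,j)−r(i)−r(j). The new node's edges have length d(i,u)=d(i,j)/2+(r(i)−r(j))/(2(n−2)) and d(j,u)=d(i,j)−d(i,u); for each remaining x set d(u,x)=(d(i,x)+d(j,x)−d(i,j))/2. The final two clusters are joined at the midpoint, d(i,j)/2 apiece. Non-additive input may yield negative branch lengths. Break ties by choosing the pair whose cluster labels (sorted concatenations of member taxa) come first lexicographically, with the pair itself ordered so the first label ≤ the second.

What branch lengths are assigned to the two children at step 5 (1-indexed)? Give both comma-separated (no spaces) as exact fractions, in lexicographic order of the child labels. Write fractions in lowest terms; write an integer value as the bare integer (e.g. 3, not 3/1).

iteration 1: select E,K (d=1, Q=-120); attach at lengths (9/5, -4/5); label the merged cluster EK
  updated: d(C,EK)=11/2, d(EK,H)=15, d(EK,I)=9, d(EK,L)=14, d(EK,O)=31/2
iteration 2: select C,O (d=5, Q=-98); attach at lengths (-7/8, 47/8); label the merged cluster CO
  updated: d(CO,EK)=8, d(CO,H)=29/2, d(CO,I)=19/2, d(CO,L)=12
iteration 3: select CO,EK (d=8, Q=-66); attach at lengths (11/3, 13/3); label the merged cluster CEKO
  updated: d(CEKO,H)=43/4, d(CEKO,I)=21/4, d(CEKO,L)=9
iteration 4: select CEKO,L (d=9, Q=-35); attach at lengths (15/4, 21/4); label the merged cluster CEKLO
  updated: d(CEKLO,H)=59/8, d(CEKLO,I)=9/8
iteration 5: select CEKLO,H (d=59/8, Q=-25/2); attach at lengths (9/4, 41/8); label the merged cluster CEHKLO
  updated: d(CEHKLO,I)=-9/8
iteration 6: select CEHKLO,I (d=-9/8); attach at lengths (-9/16, -9/16); label the merged cluster CEHIKLO
final tree: (((((C:-7/8,O:47/8):11/3,(E:9/5,K:-4/5):13/3):15/4,L:21/4):9/4,H:41/8):-9/16,I:-9/16)
total length: 117/4

9/4,41/8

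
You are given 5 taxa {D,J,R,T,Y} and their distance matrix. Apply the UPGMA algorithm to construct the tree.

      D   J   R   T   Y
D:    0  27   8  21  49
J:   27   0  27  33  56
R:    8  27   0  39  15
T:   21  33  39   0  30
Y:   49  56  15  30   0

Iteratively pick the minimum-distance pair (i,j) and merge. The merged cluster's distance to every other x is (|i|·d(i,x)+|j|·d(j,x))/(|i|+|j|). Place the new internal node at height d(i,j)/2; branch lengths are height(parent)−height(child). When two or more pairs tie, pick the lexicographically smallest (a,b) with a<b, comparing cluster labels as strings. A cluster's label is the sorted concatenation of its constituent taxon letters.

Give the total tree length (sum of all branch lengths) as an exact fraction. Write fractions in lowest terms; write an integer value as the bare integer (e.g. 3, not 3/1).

iteration 1: select D,R (d=8); attach at lengths (4, 4); label the merged cluster DR
  updated: d(DR,J)=27, d(DR,T)=30, d(DR,Y)=32
iteration 2: select DR,J (d=27); attach at lengths (19/2, 27/2); label the merged cluster DJR
  updated: d(DJR,T)=31, d(DJR,Y)=40
iteration 3: select T,Y (d=30); attach at lengths (15, 15); label the merged cluster TY
  updated: d(DJR,TY)=71/2
iteration 4: select DJR,TY (d=71/2); attach at lengths (17/4, 11/4); label the merged cluster DJRTY
final tree: (((D:4,R:4):19/2,J:27/2):17/4,(T:15,Y:15):11/4)
total length: 68

68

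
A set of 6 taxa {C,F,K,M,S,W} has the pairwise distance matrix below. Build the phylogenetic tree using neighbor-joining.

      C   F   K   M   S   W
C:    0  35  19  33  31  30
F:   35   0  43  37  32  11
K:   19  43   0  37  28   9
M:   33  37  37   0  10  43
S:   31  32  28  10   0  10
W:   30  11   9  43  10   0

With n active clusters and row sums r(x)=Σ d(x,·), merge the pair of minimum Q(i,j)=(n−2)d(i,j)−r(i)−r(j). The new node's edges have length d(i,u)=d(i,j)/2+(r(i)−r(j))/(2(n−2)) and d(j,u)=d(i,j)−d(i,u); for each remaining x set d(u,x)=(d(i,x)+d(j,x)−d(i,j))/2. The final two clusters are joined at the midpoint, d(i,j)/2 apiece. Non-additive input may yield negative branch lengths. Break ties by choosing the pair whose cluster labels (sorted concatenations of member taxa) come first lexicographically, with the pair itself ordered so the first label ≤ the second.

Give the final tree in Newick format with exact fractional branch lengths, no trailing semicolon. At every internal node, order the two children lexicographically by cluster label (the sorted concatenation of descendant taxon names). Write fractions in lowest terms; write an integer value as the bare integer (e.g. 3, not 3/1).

step 1: merge (M,S) at d=10, Q=-231; branch lengths M→89/8, S→-9/8; new cluster MS
  updated: d(C,MS)=27, d(F,MS)=59/2, d(K,MS)=55/2, d(MS,W)=43/2
step 2: merge (F,W) at d=11, Q=-157; branch lengths F→40/3, W→-7/3; new cluster FW
  updated: d(C,FW)=27, d(FW,K)=41/2, d(FW,MS)=20
step 3: merge (C,K) at d=19, Q=-102; branch lengths C→11, K→8; new cluster CK
  updated: d(CK,FW)=57/4, d(CK,MS)=71/4
step 4: merge (CK,FW) at d=57/4, Q=-52; branch lengths CK→6, FW→33/4; new cluster CFKW
  updated: d(CFKW,MS)=47/4
step 5: merge (CFKW,MS) at d=47/4; branch lengths CFKW→47/8, MS→47/8; new cluster CFKMSW
final tree: (((C:11,K:8):6,(F:40/3,W:-7/3):33/4):47/8,(M:89/8,S:-9/8):47/8)
total length: 66

(((C:11,K:8):6,(F:40/3,W:-7/3):33/4):47/8,(M:89/8,S:-9/8):47/8)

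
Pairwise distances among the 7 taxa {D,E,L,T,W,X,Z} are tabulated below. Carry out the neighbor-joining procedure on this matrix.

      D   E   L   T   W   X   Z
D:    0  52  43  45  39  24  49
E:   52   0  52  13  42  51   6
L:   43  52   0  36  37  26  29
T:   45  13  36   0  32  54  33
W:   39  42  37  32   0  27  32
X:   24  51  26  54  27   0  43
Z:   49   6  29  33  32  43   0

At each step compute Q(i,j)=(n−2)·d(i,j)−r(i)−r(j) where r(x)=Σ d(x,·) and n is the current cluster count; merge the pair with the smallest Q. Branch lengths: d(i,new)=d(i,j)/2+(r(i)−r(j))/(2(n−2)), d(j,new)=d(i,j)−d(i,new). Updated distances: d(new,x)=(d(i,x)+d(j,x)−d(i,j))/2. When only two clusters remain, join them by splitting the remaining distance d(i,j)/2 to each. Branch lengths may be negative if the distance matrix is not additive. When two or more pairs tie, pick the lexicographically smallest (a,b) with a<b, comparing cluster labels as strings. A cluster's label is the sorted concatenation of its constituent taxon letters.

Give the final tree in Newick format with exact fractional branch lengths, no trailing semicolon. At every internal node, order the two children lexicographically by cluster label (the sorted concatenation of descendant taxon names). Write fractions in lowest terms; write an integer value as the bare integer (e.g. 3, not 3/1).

((((D:131/8,X:61/8):223/32,L:497/32):155/32,((E:27/5,Z:3/5):19/2,T:21/2):323/32):413/64,W:413/64)

step 1: merge (E,Z) at d=6, Q=-378; branch lengths E→27/5, Z→3/5; new cluster EZ
  updated: d(D,EZ)=95/2, d(EZ,L)=75/2, d(EZ,T)=20, d(EZ,W)=34, d(EZ,X)=44
step 2: merge (EZ,T) at d=20, Q=-290; branch lengths EZ→19/2, T→21/2; new cluster ETZ
  updated: d(D,ETZ)=145/4, d(ETZ,L)=107/4, d(ETZ,W)=23, d(ETZ,X)=39
step 3: merge (D,X) at d=24, Q=-745/4; branch lengths D→131/8, X→61/8; new cluster DX
  updated: d(DX,ETZ)=205/8, d(DX,L)=45/2, d(DX,W)=21
step 4: merge (DX,L) at d=45/2, Q=-883/8; branch lengths DX→223/32, L→497/32; new cluster DLX
  updated: d(DLX,ETZ)=239/16, d(DLX,W)=71/4
step 5: merge (DLX,ETZ) at d=239/16, Q=-891/16; branch lengths DLX→155/32, ETZ→323/32; new cluster DELTXZ
  updated: d(DELTXZ,W)=413/32
step 6: merge (DELTXZ,W) at d=413/32; branch lengths DELTXZ→413/64, W→413/64; new cluster DELTWXZ
final tree: ((((D:131/8,X:61/8):223/32,L:497/32):155/32,((E:27/5,Z:3/5):19/2,T:21/2):323/32):413/64,W:413/64)
total length: 3211/32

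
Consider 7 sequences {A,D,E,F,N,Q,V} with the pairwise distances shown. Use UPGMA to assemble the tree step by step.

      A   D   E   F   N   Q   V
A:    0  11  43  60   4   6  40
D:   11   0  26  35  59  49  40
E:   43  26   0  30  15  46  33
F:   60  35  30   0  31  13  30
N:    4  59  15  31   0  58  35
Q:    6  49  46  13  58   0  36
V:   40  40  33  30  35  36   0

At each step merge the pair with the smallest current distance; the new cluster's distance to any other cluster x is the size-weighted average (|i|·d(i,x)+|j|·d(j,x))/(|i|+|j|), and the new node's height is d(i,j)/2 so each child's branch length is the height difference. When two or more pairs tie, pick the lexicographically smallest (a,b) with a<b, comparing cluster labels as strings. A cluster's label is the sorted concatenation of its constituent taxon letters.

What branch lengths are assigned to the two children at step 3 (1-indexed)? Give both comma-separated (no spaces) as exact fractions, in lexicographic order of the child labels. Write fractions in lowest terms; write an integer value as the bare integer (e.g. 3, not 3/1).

13,13

iteration 1: select A,N (d=4); attach at lengths (2, 2); label the merged cluster AN
  updated: d(AN,D)=35, d(AN,E)=29, d(AN,F)=91/2, d(AN,Q)=32, d(AN,V)=75/2
iteration 2: select F,Q (d=13); attach at lengths (13/2, 13/2); label the merged cluster FQ
  updated: d(AN,FQ)=155/4, d(D,FQ)=42, d(E,FQ)=38, d(FQ,V)=33
iteration 3: select D,E (d=26); attach at lengths (13, 13); label the merged cluster DE
  updated: d(AN,DE)=32, d(DE,FQ)=40, d(DE,V)=73/2
iteration 4: select AN,DE (d=32); attach at lengths (14, 3); label the merged cluster ADEN
  updated: d(ADEN,FQ)=315/8, d(ADEN,V)=37
iteration 5: select FQ,V (d=33); attach at lengths (10, 33/2); label the merged cluster FQV
  updated: d(ADEN,FQV)=463/12
iteration 6: select ADEN,FQV (d=463/12); attach at lengths (79/24, 67/24); label the merged cluster ADEFNQV
final tree: (((A:2,N:2):14,(D:13,E:13):3):79/24,((F:13/2,Q:13/2):10,V:33/2):67/24)
total length: 1111/12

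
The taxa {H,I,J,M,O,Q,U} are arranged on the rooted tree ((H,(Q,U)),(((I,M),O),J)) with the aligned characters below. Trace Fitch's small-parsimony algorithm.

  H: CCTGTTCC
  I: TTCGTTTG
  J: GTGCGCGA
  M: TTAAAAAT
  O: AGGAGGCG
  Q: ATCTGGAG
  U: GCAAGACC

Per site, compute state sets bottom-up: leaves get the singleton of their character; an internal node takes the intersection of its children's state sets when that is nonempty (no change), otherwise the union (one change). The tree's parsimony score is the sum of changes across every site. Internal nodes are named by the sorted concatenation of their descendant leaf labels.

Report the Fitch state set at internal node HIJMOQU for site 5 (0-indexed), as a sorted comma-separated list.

A,G,T

site 0, node QU: Q={A} ∪ U={G} → {A,G} (+1)
site 0, node HQU: H={C} ∪ QU={A,G} → {A,C,G} (+1)
site 0, node IM: I={T} ∩ M={T} → {T} (+0)
site 0, node IMO: IM={T} ∪ O={A} → {A,T} (+1)
site 0, node IJMO: IMO={A,T} ∪ J={G} → {A,G,T} (+1)
site 0, node HIJMOQU: HQU={A,C,G} ∩ IJMO={A,G,T} → {A,G} (+0)
site 1, node QU: Q={T} ∪ U={C} → {C,T} (+1)
site 1, node HQU: H={C} ∩ QU={C,T} → {C} (+0)
site 1, node IM: I={T} ∩ M={T} → {T} (+0)
site 1, node IMO: IM={T} ∪ O={G} → {G,T} (+1)
site 1, node IJMO: IMO={G,T} ∩ J={T} → {T} (+0)
site 1, node HIJMOQU: HQU={C} ∪ IJMO={T} → {C,T} (+1)
site 2, node QU: Q={C} ∪ U={A} → {A,C} (+1)
site 2, node HQU: H={T} ∪ QU={A,C} → {A,C,T} (+1)
site 2, node IM: I={C} ∪ M={A} → {A,C} (+1)
site 2, node IMO: IM={A,C} ∪ O={G} → {A,C,G} (+1)
site 2, node IJMO: IMO={A,C,G} ∩ J={G} → {G} (+0)
site 2, node HIJMOQU: HQU={A,C,T} ∪ IJMO={G} → {A,C,G,T} (+1)
site 3, node QU: Q={T} ∪ U={A} → {A,T} (+1)
site 3, node HQU: H={G} ∪ QU={A,T} → {A,G,T} (+1)
site 3, node IM: I={G} ∪ M={A} → {A,G} (+1)
site 3, node IMO: IM={A,G} ∩ O={A} → {A} (+0)
site 3, node IJMO: IMO={A} ∪ J={C} → {A,C} (+1)
site 3, node HIJMOQU: HQU={A,G,T} ∩ IJMO={A,C} → {A} (+0)
site 4, node QU: Q={G} ∩ U={G} → {G} (+0)
site 4, node HQU: H={T} ∪ QU={G} → {G,T} (+1)
site 4, node IM: I={T} ∪ M={A} → {A,T} (+1)
site 4, node IMO: IM={A,T} ∪ O={G} → {A,G,T} (+1)
site 4, node IJMO: IMO={A,G,T} ∩ J={G} → {G} (+0)
site 4, node HIJMOQU: HQU={G,T} ∩ IJMO={G} → {G} (+0)
site 5, node QU: Q={G} ∪ U={A} → {A,G} (+1)
site 5, node HQU: H={T} ∪ QU={A,G} → {A,G,T} (+1)
site 5, node IM: I={T} ∪ M={A} → {A,T} (+1)
site 5, node IMO: IM={A,T} ∪ O={G} → {A,G,T} (+1)
site 5, node IJMO: IMO={A,G,T} ∪ J={C} → {A,C,G,T} (+1)
site 5, node HIJMOQU: HQU={A,G,T} ∩ IJMO={A,C,G,T} → {A,G,T} (+0)
site 6, node QU: Q={A} ∪ U={C} → {A,C} (+1)
site 6, node HQU: H={C} ∩ QU={A,C} → {C} (+0)
site 6, node IM: I={T} ∪ M={A} → {A,T} (+1)
site 6, node IMO: IM={A,T} ∪ O={C} → {A,C,T} (+1)
site 6, node IJMO: IMO={A,C,T} ∪ J={G} → {A,C,G,T} (+1)
site 6, node HIJMOQU: HQU={C} ∩ IJMO={A,C,G,T} → {C} (+0)
site 7, node QU: Q={G} ∪ U={C} → {C,G} (+1)
site 7, node HQU: H={C} ∩ QU={C,G} → {C} (+0)
site 7, node IM: I={G} ∪ M={T} → {G,T} (+1)
site 7, node IMO: IM={G,T} ∩ O={G} → {G} (+0)
site 7, node IJMO: IMO={G} ∪ J={A} → {A,G} (+1)
site 7, node HIJMOQU: HQU={C} ∪ IJMO={A,G} → {A,C,G} (+1)
per-site changes: [4, 3, 5, 4, 3, 5, 4, 4]; total = 32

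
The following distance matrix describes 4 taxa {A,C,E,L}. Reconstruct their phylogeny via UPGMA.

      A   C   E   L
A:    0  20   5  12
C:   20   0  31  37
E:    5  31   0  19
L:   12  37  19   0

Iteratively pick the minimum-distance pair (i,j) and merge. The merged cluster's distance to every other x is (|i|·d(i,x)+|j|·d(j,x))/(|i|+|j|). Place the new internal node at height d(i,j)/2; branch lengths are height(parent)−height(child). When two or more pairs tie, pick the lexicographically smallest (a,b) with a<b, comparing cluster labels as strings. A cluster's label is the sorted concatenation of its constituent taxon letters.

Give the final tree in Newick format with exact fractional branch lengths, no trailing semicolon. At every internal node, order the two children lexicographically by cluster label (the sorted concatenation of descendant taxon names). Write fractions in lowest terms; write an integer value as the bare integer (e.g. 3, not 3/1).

step 1: merge (A,E) at d=5; branch lengths A→5/2, E→5/2; new cluster AE
  updated: d(AE,C)=51/2, d(AE,L)=31/2
step 2: merge (AE,L) at d=31/2; branch lengths AE→21/4, L→31/4; new cluster AEL
  updated: d(AEL,C)=88/3
step 3: merge (AEL,C) at d=88/3; branch lengths AEL→83/12, C→44/3; new cluster ACEL
final tree: (((A:5/2,E:5/2):21/4,L:31/4):83/12,C:44/3)
total length: 475/12

(((A:5/2,E:5/2):21/4,L:31/4):83/12,C:44/3)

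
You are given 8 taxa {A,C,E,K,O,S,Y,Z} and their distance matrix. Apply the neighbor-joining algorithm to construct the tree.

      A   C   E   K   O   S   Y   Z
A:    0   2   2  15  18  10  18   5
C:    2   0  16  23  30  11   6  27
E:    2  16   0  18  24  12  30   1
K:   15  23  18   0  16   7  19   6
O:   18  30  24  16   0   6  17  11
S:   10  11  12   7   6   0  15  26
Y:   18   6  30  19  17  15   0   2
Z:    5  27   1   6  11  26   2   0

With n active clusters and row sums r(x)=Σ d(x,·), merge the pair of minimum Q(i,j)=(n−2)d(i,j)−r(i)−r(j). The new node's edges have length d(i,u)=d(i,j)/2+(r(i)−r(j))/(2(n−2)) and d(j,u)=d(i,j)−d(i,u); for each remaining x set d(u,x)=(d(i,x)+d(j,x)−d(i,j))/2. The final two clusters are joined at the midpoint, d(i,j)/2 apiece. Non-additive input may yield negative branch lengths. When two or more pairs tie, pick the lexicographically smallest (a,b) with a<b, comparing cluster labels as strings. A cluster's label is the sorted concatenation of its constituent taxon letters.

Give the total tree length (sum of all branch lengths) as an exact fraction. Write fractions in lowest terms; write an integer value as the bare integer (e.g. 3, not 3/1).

1. join C+Y (d=6, Q=-186) ⇒ CY; edges |C|=11/3, |Y|=7/3
  updated: d(A,CY)=7, d(CY,E)=20, d(CY,K)=18, d(CY,O)=41/2, d(CY,S)=10, d(CY,Z)=23/2
2. join O+S (d=6, Q=-273/2) ⇒ OS; edges |O|=109/20, |S|=11/20
  updated: d(A,OS)=11, d(CY,OS)=49/4, d(E,OS)=15, d(K,OS)=17/2, d(OS,Z)=31/2
3. join K+OS (d=17/2, Q=-375/4) ⇒ KOS; edges |K|=149/32, |OS|=123/32
  updated: d(A,KOS)=35/4, d(CY,KOS)=87/8, d(E,KOS)=49/4, d(KOS,Z)=13/2
4. join E+Z (d=1, Q=-225/4) ⇒ EZ; edges |E|=19/8, |Z|=-11/8
  updated: d(A,EZ)=3, d(CY,EZ)=61/4, d(EZ,KOS)=71/8
5. join A+EZ (d=3, Q=-319/8) ⇒ AEZ; edges |A|=-19/32, |EZ|=115/32
  updated: d(AEZ,CY)=77/8, d(AEZ,KOS)=117/16
6. join AEZ+CY (d=77/8, Q=-445/16) ⇒ ACEYZ; edges |AEZ|=97/32, |CY|=211/32
  updated: d(ACEYZ,KOS)=137/32
7. join ACEYZ+KOS (d=137/32) ⇒ ACEKOSYZ; edges |ACEYZ|=137/64, |KOS|=137/64
final tree: (((A:-19/32,(E:19/8,Z:-11/8):115/32):97/32,(C:11/3,Y:7/3):211/32):137/64,(K:149/32,(O:109/20,S:11/20):123/32):137/64)
total length: 1229/32

1229/32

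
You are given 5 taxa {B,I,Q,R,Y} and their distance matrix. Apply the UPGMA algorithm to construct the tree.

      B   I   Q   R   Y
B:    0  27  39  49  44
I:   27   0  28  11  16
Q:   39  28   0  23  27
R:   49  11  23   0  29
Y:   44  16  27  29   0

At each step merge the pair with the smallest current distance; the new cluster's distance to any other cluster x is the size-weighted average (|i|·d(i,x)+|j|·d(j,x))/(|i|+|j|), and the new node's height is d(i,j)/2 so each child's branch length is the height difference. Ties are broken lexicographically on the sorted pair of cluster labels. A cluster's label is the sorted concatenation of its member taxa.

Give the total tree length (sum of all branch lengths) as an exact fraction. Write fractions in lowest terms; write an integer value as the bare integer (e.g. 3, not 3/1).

1. join I+R (d=11) ⇒ IR; edges |I|=11/2, |R|=11/2
  updated: d(B,IR)=38, d(IR,Q)=51/2, d(IR,Y)=45/2
2. join IR+Y (d=45/2) ⇒ IRY; edges |IR|=23/4, |Y|=45/4
  updated: d(B,IRY)=40, d(IRY,Q)=26
3. join IRY+Q (d=26) ⇒ IQRY; edges |IRY|=7/4, |Q|=13
  updated: d(B,IQRY)=159/4
4. join B+IQRY (d=159/4) ⇒ BIQRY; edges |B|=159/8, |IQRY|=55/8
final tree: (B:159/8,(((I:11/2,R:11/2):23/4,Y:45/4):7/4,Q:13):55/8)
total length: 139/2

139/2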